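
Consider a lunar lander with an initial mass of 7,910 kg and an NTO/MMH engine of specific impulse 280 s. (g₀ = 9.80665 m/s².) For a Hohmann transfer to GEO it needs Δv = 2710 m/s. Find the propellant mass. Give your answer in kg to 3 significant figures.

v_e = Isp · g₀ = 280 × 9.80665 = 2745.9 m/s.
m₀/m_f = exp(Δv / v_e) = exp(2710 / 2745.9) = exp(0.9869) = 2.6830.
m_f = 7,910 / 2.6830 = 2,948.19 kg, so propellant = m₀ − m_f = 7,910 − 2,948.19 = 4,961.81 kg.

propellant mass ≈ 4960 kg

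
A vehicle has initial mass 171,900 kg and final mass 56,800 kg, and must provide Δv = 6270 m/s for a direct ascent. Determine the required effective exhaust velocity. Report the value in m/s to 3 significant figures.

ln(m₀/m_f) = ln(171900/56800) = ln(3.026) = 1.1074.
v_e = Δv / ln(m₀/m_f) = 6270 / 1.1074 = 5662.0 m/s.

v_e ≈ 5660 m/s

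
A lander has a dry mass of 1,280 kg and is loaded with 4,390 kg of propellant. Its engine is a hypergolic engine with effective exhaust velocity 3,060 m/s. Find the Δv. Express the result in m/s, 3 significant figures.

Δv ≈ 4550 m/s

m₀ = m_dry + m_prop = 1,280 + 4,390 = 5,670 kg.
Δv = v_e · ln(m₀/m_f) = 3060.0 × ln(4.43) = 3060.0 × 1.4883 ≈ 4554.3 m/s.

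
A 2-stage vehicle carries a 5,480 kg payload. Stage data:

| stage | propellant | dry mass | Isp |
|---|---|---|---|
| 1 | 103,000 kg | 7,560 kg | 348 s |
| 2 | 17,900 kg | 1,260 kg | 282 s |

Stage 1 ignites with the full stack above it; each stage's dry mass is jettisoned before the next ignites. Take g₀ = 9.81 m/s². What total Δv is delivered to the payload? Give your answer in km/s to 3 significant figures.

Δv ≈ 8.48 km/s

Ignition mass of stage 1 = 103,000+7,560 + 17,900+1,260 + 5,480 = 135,200 kg.
Stage 1: m₀ = 135,200 kg, m_f = 135,200 − 103,000 = 32,200 kg; Δv = 348×9.81×ln(4.199) = 3413.9×1.4348 ≈ 4898 m/s.
Stage 2: m₀ = 24,640 kg, m_f = 24,640 − 17,900 = 6,740 kg; Δv = 282×9.81×ln(3.656) = 2766.4×1.2963 ≈ 3586 m/s.
Total Δv = 4898 + 3586 = 8484 m/s.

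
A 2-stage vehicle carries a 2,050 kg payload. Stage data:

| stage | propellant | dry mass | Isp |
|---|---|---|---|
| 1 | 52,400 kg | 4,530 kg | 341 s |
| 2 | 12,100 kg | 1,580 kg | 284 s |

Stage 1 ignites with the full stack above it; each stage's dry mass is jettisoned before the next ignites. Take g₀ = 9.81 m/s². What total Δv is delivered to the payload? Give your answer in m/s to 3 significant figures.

Ignition mass of stage 1 = 52,400+4,530 + 12,100+1,580 + 2,050 = 72,660 kg.
Stage 1: m₀ = 72,660 kg, m_f = 72,660 − 52,400 = 20,260 kg; Δv = 341×9.81×ln(3.586) = 3345.2×1.2771 ≈ 4272 m/s.
Stage 2: m₀ = 15,730 kg, m_f = 15,730 − 12,100 = 3,630 kg; Δv = 284×9.81×ln(4.333) = 2786.0×1.4663 ≈ 4085 m/s.
Total Δv = 4272 + 4085 = 8357 m/s.

Δv ≈ 8360 m/s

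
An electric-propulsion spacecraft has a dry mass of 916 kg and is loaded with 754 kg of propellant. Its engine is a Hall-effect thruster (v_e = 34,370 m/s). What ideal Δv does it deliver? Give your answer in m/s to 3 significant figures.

Δv ≈ 20600 m/s

m₀ = m_dry + m_prop = 916 + 754 = 1,670 kg.
Δv = v_e · ln(m₀/m_f) = 34370.0 × ln(1.823) = 34370.0 × 0.6006 ≈ 20641.3 m/s.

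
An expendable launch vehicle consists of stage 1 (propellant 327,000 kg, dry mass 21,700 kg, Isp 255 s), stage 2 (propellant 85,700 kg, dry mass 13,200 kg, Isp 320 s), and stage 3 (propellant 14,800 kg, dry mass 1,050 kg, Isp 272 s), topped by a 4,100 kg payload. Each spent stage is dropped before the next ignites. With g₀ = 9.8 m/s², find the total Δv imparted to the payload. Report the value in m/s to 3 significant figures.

Ignition mass of stage 1 = 327,000+21,700 + 85,700+13,200 + 14,800+1,050 + 4,100 = 467,550 kg.
Stage 1: m₀ = 467,550 kg, m_f = 467,550 − 327,000 = 140,550 kg; Δv = 255×9.8×ln(3.327) = 2499.0×1.2019 ≈ 3004 m/s.
Stage 2: m₀ = 118,850 kg, m_f = 118,850 − 85,700 = 33,150 kg; Δv = 320×9.8×ln(3.585) = 3136.0×1.2768 ≈ 4004 m/s.
Stage 3: m₀ = 19,950 kg, m_f = 19,950 − 14,800 = 5,150 kg; Δv = 272×9.8×ln(3.874) = 2665.6×1.3542 ≈ 3610 m/s.
Total Δv = 3004 + 4004 + 3610 = 10618 m/s.

Δv ≈ 10600 m/s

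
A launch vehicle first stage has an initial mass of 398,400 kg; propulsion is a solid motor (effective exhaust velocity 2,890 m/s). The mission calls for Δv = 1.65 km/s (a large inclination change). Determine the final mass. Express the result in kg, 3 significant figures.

final mass ≈ 225000 kg

By the Tsiolkovsky rocket equation, m₀/m_f = exp(Δv / v_e) = exp(1650 / 2890.0) = exp(0.5709) = 1.7699.
m_f = m₀ / 1.7699 = 398,400 / 1.7699 = 225,097 kg.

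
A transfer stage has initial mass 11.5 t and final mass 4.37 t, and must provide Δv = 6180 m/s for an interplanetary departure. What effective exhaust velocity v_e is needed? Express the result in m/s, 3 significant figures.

v_e ≈ 6390 m/s

ln(m₀/m_f) = ln(11500/4370) = ln(2.632) = 0.9676.
By the Tsiolkovsky rocket equation, v_e = Δv / ln(m₀/m_f) = 6180 / 0.9676 = 6387.0 m/s.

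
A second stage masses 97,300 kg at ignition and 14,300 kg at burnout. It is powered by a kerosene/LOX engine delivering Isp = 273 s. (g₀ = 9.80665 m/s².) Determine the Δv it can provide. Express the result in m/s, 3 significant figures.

Δv ≈ 5130 m/s

v_e = Isp · g₀ = 273 × 9.80665 = 2677.2 m/s.
Δv = v_e · ln(m₀/m_f) = 2677.2 × ln(6.804) = 2677.2 × 1.9175 ≈ 5133.7 m/s.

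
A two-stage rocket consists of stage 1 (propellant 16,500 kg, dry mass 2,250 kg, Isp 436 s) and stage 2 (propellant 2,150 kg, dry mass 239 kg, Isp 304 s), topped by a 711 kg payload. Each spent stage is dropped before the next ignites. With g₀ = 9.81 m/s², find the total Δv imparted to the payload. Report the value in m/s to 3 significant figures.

Δv ≈ 9550 m/s

Ignition mass of stage 1 = 16,500+2,250 + 2,150+239 + 711 = 21,850 kg.
Stage 1: m₀ = 21,850 kg, m_f = 21,850 − 16,500 = 5,350 kg; Δv = 436×9.81×ln(4.084) = 4277.2×1.4071 ≈ 6018 m/s.
Stage 2: m₀ = 3,100 kg, m_f = 3,100 − 2,150 = 950 kg; Δv = 304×9.81×ln(3.263) = 2982.2×1.1827 ≈ 3527 m/s.
Total Δv = 6018 + 3527 = 9545 m/s.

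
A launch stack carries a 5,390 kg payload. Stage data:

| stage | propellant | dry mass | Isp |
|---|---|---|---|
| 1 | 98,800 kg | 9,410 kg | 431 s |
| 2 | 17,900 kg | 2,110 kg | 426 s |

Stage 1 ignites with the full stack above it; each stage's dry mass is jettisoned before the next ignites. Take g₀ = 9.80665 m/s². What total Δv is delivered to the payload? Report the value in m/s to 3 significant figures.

Ignition mass of stage 1 = 98,800+9,410 + 17,900+2,110 + 5,390 = 133,610 kg.
Stage 1: m₀ = 133,610 kg, m_f = 133,610 − 98,800 = 34,810 kg; Δv = 431×9.80665×ln(3.838) = 4226.7×1.3450 ≈ 5685 m/s.
Stage 2: m₀ = 25,400 kg, m_f = 25,400 − 17,900 = 7,500 kg; Δv = 426×9.80665×ln(3.387) = 4177.6×1.2198 ≈ 5096 m/s.
Total Δv = 5685 + 5096 = 10781 m/s.

Δv ≈ 10800 m/s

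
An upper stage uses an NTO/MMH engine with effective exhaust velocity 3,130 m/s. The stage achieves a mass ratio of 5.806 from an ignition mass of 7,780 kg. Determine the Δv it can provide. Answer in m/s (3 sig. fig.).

Δv ≈ 5510 m/s

Δv = v_e · ln(5.806) = 3130.0 × 1.7589 ≈ 5505.3 m/s.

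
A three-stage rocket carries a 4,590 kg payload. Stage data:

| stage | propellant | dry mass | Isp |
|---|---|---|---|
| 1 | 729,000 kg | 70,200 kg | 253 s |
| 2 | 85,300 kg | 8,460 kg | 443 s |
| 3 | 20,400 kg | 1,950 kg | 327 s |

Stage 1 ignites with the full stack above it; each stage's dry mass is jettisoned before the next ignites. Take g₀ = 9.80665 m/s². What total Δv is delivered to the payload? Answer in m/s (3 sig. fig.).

Ignition mass of stage 1 = 729,000+70,200 + 85,300+8,460 + 20,400+1,950 + 4,590 = 919,900 kg.
Stage 1: m₀ = 919,900 kg, m_f = 919,900 − 729,000 = 190,900 kg; Δv = 253×9.80665×ln(4.819) = 2481.1×1.5725 ≈ 3902 m/s.
Stage 2: m₀ = 120,700 kg, m_f = 120,700 − 85,300 = 35,400 kg; Δv = 443×9.80665×ln(3.41) = 4344.3×1.2266 ≈ 5329 m/s.
Stage 3: m₀ = 26,940 kg, m_f = 26,940 − 20,400 = 6,540 kg; Δv = 327×9.80665×ln(4.119) = 3206.8×1.4157 ≈ 4540 m/s.
Total Δv = 3902 + 5329 + 4540 = 13771 m/s.

Δv ≈ 13800 m/s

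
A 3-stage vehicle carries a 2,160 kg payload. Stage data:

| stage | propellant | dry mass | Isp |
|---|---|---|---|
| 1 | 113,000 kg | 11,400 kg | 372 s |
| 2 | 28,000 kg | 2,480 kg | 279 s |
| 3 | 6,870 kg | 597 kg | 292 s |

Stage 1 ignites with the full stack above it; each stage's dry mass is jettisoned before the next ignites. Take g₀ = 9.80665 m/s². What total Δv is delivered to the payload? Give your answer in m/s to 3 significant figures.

Ignition mass of stage 1 = 113,000+11,400 + 28,000+2,480 + 6,870+597 + 2,160 = 164,507 kg.
Stage 1: m₀ = 164,507 kg, m_f = 164,507 − 113,000 = 51,507 kg; Δv = 372×9.80665×ln(3.194) = 3648.1×1.1612 ≈ 4236 m/s.
Stage 2: m₀ = 40,107 kg, m_f = 40,107 − 28,000 = 12,107 kg; Δv = 279×9.80665×ln(3.313) = 2736.1×1.1978 ≈ 3277 m/s.
Stage 3: m₀ = 9,627 kg, m_f = 9,627 − 6,870 = 2,757 kg; Δv = 292×9.80665×ln(3.492) = 2863.5×1.2504 ≈ 3581 m/s.
Total Δv = 4236 + 3277 + 3581 = 11094 m/s.

Δv ≈ 11100 m/s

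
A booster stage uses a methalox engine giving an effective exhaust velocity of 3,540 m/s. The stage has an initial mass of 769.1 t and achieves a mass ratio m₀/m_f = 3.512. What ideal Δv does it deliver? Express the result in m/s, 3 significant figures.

Δv ≈ 4450 m/s

Δv = v_e · ln(3.512) = 3540.0 × 1.2562 ≈ 4446.9 m/s.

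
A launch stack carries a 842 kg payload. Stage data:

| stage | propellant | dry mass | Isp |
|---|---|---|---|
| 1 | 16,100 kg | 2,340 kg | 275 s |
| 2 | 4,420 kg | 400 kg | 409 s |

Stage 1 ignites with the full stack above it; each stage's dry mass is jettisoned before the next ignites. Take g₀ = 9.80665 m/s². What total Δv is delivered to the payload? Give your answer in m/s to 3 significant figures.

Ignition mass of stage 1 = 16,100+2,340 + 4,420+400 + 842 = 24,102 kg.
Stage 1: m₀ = 24,102 kg, m_f = 24,102 − 16,100 = 8,002 kg; Δv = 275×9.80665×ln(3.012) = 2696.8×1.1026 ≈ 2974 m/s.
Stage 2: m₀ = 5,662 kg, m_f = 5,662 − 4,420 = 1,242 kg; Δv = 409×9.80665×ln(4.559) = 4010.9×1.5171 ≈ 6085 m/s.
Total Δv = 2974 + 6085 = 9059 m/s.

Δv ≈ 9060 m/s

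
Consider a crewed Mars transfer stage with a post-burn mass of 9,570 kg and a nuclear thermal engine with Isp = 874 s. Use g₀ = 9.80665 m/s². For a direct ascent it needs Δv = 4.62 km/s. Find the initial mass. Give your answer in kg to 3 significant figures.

initial mass ≈ 16400 kg

v_e = Isp · g₀ = 874 × 9.80665 = 8571.0 m/s.
Rocket equation: m₀/m_f = exp(Δv / v_e) = exp(4620 / 8571.0) = exp(0.5390) = 1.7143.
m₀ = m_f × 1.7143 = 9,570 × 1.7143 = 16,405.9 kg.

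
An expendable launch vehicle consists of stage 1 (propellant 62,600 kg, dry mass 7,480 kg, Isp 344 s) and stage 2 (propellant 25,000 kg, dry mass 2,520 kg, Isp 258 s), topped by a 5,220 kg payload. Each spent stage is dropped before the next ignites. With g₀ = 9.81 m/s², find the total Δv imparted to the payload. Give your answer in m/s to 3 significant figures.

Ignition mass of stage 1 = 62,600+7,480 + 25,000+2,520 + 5,220 = 102,820 kg.
Stage 1: m₀ = 102,820 kg, m_f = 102,820 − 62,600 = 40,220 kg; Δv = 344×9.81×ln(2.556) = 3374.6×0.9386 ≈ 3167 m/s.
Stage 2: m₀ = 32,740 kg, m_f = 32,740 − 25,000 = 7,740 kg; Δv = 258×9.81×ln(4.23) = 2531.0×1.4422 ≈ 3650 m/s.
Total Δv = 3167 + 3650 = 6817 m/s.

Δv ≈ 6820 m/s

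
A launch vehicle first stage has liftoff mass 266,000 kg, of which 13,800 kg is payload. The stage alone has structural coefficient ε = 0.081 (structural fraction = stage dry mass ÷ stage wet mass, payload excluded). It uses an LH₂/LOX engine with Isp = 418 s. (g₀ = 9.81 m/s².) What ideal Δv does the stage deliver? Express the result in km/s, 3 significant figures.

Δv ≈ 8.41 km/s

Stage wet mass = m₀ − payload = 266,000 − 13,800 = 252,200 kg.
Stage dry mass = ε × stage wet mass = 0.081 × 252,200 = 20,428.2 kg.
Burnout mass m_f = stage dry + payload = 20,428.2 + 13,800 = 34,228.2 kg.
v_e = Isp · g₀ = 418 × 9.81 = 4100.6 m/s.
Using Δv = v_e ln(m₀/m_f): Δv = v_e · ln(266,000/34,228.2) = 4100.6 × ln(7.771) = 4100.6 × 2.0504 ≈ 8408 m/s.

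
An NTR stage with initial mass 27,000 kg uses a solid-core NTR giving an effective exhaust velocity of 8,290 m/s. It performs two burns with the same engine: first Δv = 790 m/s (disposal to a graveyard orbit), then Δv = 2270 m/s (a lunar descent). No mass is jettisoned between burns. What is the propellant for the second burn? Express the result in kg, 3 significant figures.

After the first burn: m = 27000 × exp(−790/8290.0) = 27000 × 0.90910 = 24,545.7 kg.
After the second burn: m = 24,545.7 × exp(−2270/8290.0) = 24,545.7 × 0.76047 = 18,666.3 kg.
Second-burn propellant = 24,545.7 − 18,666.3 = 5,879.4 kg.

propellant for the second burn ≈ 5880 kg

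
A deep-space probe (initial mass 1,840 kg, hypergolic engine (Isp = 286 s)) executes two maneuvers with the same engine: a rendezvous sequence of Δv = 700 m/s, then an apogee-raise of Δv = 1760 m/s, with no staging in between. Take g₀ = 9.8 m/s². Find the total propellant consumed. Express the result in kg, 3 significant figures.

v_e = Isp · g₀ = 286 × 9.8 = 2802.8 m/s.
After the first burn: m = 1840 × exp(−700/2802.8) = 1840 × 0.77900 = 1,433.36 kg.
After the second burn: m = 1,433.36 × exp(−1760/2802.8) = 1,433.36 × 0.53369 = 764.97 kg.
Total propellant = m₀ − m_final = 1840 − 764.97 = 1,075.03 kg.

total propellant consumed ≈ 1080 kg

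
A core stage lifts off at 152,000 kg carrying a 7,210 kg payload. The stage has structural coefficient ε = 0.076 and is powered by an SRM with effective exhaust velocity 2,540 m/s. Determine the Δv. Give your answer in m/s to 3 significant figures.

Δv ≈ 5390 m/s

Stage wet mass = m₀ − payload = 152,000 − 7,210 = 144,790 kg.
Stage dry mass = ε × stage wet mass = 0.076 × 144,790 = 11,004 kg.
Burnout mass m_f = stage dry + payload = 11,004 + 7,210 = 18,214 kg.
Rocket equation: Δv = v_e · ln(152,000/18,214) = 2540.0 × ln(8.345) = 2540.0 × 2.1217 ≈ 5389 m/s.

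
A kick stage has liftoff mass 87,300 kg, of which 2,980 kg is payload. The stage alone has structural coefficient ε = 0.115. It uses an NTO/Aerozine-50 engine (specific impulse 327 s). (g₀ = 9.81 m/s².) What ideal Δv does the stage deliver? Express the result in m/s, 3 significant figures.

Stage wet mass = m₀ − payload = 87,300 − 2,980 = 84,320 kg.
Stage dry mass = ε × stage wet mass = 0.115 × 84,320 = 9,696.8 kg.
Burnout mass m_f = stage dry + payload = 9,696.8 + 2,980 = 12,676.8 kg.
v_e = Isp · g₀ = 327 × 9.81 = 3207.9 m/s.
Using Δv = v_e ln(m₀/m_f): Δv = v_e · ln(87,300/12,676.8) = 3207.9 × ln(6.887) = 3207.9 × 1.9296 ≈ 6190 m/s.

Δv ≈ 6190 m/s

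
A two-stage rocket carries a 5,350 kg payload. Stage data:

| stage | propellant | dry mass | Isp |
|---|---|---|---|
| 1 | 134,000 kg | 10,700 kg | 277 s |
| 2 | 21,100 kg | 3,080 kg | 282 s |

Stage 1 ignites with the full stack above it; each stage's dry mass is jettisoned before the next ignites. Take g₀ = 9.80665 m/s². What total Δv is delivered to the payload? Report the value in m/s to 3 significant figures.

Ignition mass of stage 1 = 134,000+10,700 + 21,100+3,080 + 5,350 = 174,230 kg.
Stage 1: m₀ = 174,230 kg, m_f = 174,230 − 134,000 = 40,230 kg; Δv = 277×9.80665×ln(4.331) = 2716.4×1.4658 ≈ 3982 m/s.
Stage 2: m₀ = 29,530 kg, m_f = 29,530 − 21,100 = 8,430 kg; Δv = 282×9.80665×ln(3.503) = 2765.5×1.2536 ≈ 3467 m/s.
Total Δv = 3982 + 3467 = 7449 m/s.

Δv ≈ 7450 m/s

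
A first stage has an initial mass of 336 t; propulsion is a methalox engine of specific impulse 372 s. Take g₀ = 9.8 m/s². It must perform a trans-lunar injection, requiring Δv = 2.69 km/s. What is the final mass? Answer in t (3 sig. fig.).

final mass ≈ 161 t

v_e = Isp · g₀ = 372 × 9.8 = 3645.6 m/s.
Using Δv = v_e ln(m₀/m_f): m₀/m_f = exp(Δv / v_e) = exp(2690 / 3645.6) = exp(0.7379) = 2.0915.
m_f = m₀ / 2.0915 = 336 / 2.0915 = 160.65 t.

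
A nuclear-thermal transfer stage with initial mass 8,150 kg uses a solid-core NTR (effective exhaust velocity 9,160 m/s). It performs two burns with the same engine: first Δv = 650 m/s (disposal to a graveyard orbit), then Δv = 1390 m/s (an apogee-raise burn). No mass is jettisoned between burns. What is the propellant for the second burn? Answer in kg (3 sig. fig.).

propellant for the second burn ≈ 1070 kg

After the first burn: m = 8150 × exp(−650/9160.0) = 8150 × 0.93150 = 7,591.73 kg.
After the second burn: m = 7,591.73 × exp(−1390/9160.0) = 7,591.73 × 0.85921 = 6,522.89 kg.
Second-burn propellant = 7,591.73 − 6,522.89 = 1,068.84 kg.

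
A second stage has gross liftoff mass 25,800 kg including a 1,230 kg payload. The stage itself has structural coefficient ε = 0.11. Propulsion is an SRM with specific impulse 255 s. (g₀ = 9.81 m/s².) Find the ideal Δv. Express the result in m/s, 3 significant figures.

Stage wet mass = m₀ − payload = 25,800 − 1,230 = 24,570 kg.
Stage dry mass = ε × stage wet mass = 0.11 × 24,570 = 2,702.7 kg.
Burnout mass m_f = stage dry + payload = 2,702.7 + 1,230 = 3,932.7 kg.
v_e = Isp · g₀ = 255 × 9.81 = 2501.6 m/s.
By the Tsiolkovsky rocket equation, Δv = v_e · ln(25,800/3,932.7) = 2501.6 × ln(6.56) = 2501.6 × 1.8810 ≈ 4706 m/s.

Δv ≈ 4710 m/s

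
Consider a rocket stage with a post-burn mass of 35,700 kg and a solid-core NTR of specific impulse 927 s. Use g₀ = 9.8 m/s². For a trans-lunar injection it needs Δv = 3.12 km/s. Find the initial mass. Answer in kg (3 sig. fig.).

initial mass ≈ 50300 kg

v_e = Isp · g₀ = 927 × 9.8 = 9084.6 m/s.
m₀/m_f = exp(Δv / v_e) = exp(3120 / 9084.6) = exp(0.3434) = 1.4098.
m₀ = m_f × 1.4098 = 35,700 × 1.4098 = 50,329.9 kg.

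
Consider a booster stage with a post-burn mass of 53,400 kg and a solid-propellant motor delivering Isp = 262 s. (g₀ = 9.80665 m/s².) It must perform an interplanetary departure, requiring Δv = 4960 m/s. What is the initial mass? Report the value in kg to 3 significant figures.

initial mass ≈ 368000 kg

v_e = Isp · g₀ = 262 × 9.80665 = 2569.3 m/s.
Rocket equation: m₀/m_f = exp(Δv / v_e) = exp(4960 / 2569.3) = exp(1.9305) = 6.8926.
m₀ = m_f × 6.8926 = 53,400 × 6.8926 = 368,065 kg.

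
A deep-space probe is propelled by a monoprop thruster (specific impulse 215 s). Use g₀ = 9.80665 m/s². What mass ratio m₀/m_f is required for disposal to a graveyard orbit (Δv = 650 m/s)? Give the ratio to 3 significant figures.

mass ratio ≈ 1.36

v_e = Isp · g₀ = 215 × 9.80665 = 2108.4 m/s.
m₀/m_f = exp(Δv / v_e) = exp(650 / 2108.4) = exp(0.3083) = 1.3611.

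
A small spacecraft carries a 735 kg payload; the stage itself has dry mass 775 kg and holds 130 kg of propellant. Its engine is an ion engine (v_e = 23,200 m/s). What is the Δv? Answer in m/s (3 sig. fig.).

m₀ = payload + dry + propellant = 735 + 775 + 130 = 1,640 kg.
m_f = payload + dry = 735 + 775 = 1,510 kg.
Δv = v_e · ln(m₀/m_f) = 23200.0 × ln(1.086) = 23200.0 × 0.0826 ≈ 1916.0 m/s.

Δv ≈ 1920 m/s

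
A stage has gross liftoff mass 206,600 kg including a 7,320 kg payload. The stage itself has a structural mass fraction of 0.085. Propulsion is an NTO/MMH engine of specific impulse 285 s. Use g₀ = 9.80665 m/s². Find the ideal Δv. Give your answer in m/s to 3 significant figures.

Δv ≈ 5990 m/s

Stage wet mass = m₀ − payload = 206,600 − 7,320 = 199,280 kg.
Stage dry mass = ε × stage wet mass = 0.085 × 199,280 = 16,938.8 kg.
Burnout mass m_f = stage dry + payload = 16,938.8 + 7,320 = 24,258.8 kg.
v_e = Isp · g₀ = 285 × 9.80665 = 2794.9 m/s.
Δv = v_e · ln(206,600/24,258.8) = 2794.9 × ln(8.516) = 2794.9 × 2.1420 ≈ 5987 m/s.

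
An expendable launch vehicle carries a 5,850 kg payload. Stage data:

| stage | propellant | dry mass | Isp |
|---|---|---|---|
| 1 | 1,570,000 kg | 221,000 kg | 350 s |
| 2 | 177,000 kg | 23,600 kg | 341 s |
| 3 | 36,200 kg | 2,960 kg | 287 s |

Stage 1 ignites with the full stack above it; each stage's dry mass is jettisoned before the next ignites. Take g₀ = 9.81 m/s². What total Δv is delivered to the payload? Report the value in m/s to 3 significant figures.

Δv ≈ 13900 m/s

Ignition mass of stage 1 = 1,570,000+221,000 + 177,000+23,600 + 36,200+2,960 + 5,850 = 2,036,610 kg.
Stage 1: m₀ = 2,036,610 kg, m_f = 2,036,610 − 1,570,000 = 466,610 kg; Δv = 350×9.81×ln(4.365) = 3433.5×1.4735 ≈ 5059 m/s.
Stage 2: m₀ = 245,610 kg, m_f = 245,610 − 177,000 = 68,610 kg; Δv = 341×9.81×ln(3.58) = 3345.2×1.2753 ≈ 4266 m/s.
Stage 3: m₀ = 45,010 kg, m_f = 45,010 − 36,200 = 8,810 kg; Δv = 287×9.81×ln(5.109) = 2815.5×1.6310 ≈ 4592 m/s.
Total Δv = 5059 + 4266 + 4592 = 13917 m/s.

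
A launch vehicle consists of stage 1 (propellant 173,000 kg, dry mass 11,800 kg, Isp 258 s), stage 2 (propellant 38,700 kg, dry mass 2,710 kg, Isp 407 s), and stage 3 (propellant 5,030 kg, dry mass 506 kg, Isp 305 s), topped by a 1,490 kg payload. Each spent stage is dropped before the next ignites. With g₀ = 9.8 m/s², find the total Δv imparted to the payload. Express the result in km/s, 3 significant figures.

Δv ≈ 13.6 km/s

Ignition mass of stage 1 = 173,000+11,800 + 38,700+2,710 + 5,030+506 + 1,490 = 233,236 kg.
Stage 1: m₀ = 233,236 kg, m_f = 233,236 − 173,000 = 60,236 kg; Δv = 258×9.8×ln(3.872) = 2528.4×1.3538 ≈ 3423 m/s.
Stage 2: m₀ = 48,436 kg, m_f = 48,436 − 38,700 = 9,736 kg; Δv = 407×9.8×ln(4.975) = 3988.6×1.6044 ≈ 6399 m/s.
Stage 3: m₀ = 7,026 kg, m_f = 7,026 − 5,030 = 1,996 kg; Δv = 305×9.8×ln(3.52) = 2989.0×1.2585 ≈ 3762 m/s.
Total Δv = 3423 + 6399 + 3762 = 13584 m/s.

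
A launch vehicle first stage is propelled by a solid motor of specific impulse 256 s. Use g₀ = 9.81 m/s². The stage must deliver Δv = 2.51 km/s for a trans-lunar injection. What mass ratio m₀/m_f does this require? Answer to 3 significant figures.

v_e = Isp · g₀ = 256 × 9.81 = 2511.4 m/s.
m₀/m_f = exp(Δv / v_e) = exp(2510 / 2511.4) = exp(0.9995) = 2.7168.

mass ratio ≈ 2.72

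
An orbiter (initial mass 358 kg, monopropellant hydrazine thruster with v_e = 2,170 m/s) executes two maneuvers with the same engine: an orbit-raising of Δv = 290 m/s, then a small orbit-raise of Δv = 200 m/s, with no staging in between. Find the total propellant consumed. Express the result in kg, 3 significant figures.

total propellant consumed ≈ 72.4 kg

After the first burn: m = 358 × exp(−290/2170.0) = 358 × 0.87490 = 313.214 kg.
After the second burn: m = 313.214 × exp(−200/2170.0) = 313.214 × 0.91195 = 285.636 kg.
Total propellant = m₀ − m_final = 358 − 285.636 = 72.364 kg.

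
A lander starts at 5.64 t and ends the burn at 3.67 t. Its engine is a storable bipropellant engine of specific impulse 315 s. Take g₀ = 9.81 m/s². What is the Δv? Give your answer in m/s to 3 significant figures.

Δv ≈ 1330 m/s

v_e = Isp · g₀ = 315 × 9.81 = 3090.2 m/s.
Using Δv = v_e ln(m₀/m_f): Δv = v_e · ln(m₀/m_f) = 3090.2 × ln(1.537) = 3090.2 × 0.4297 ≈ 1327.8 m/s.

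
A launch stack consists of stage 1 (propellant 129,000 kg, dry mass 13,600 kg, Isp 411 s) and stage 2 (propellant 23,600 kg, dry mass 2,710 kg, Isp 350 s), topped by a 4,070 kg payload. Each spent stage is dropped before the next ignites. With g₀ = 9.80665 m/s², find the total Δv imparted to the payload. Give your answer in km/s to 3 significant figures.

Ignition mass of stage 1 = 129,000+13,600 + 23,600+2,710 + 4,070 = 172,980 kg.
Stage 1: m₀ = 172,980 kg, m_f = 172,980 − 129,000 = 43,980 kg; Δv = 411×9.80665×ln(3.933) = 4030.5×1.3694 ≈ 5520 m/s.
Stage 2: m₀ = 30,380 kg, m_f = 30,380 − 23,600 = 6,780 kg; Δv = 350×9.80665×ln(4.481) = 3432.3×1.4998 ≈ 5148 m/s.
Total Δv = 5520 + 5148 = 10668 m/s.

Δv ≈ 10.7 km/s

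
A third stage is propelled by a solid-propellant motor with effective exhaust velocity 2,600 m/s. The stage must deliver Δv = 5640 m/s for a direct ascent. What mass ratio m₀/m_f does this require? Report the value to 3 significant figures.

m₀/m_f = exp(Δv / v_e) = exp(5640 / 2600.0) = exp(2.1692) = 8.7515.

mass ratio ≈ 8.75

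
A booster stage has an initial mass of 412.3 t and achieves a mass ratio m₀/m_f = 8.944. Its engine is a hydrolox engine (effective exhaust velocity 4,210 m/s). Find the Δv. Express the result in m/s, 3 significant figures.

Δv ≈ 9220 m/s

Rocket equation: Δv = v_e · ln(8.944) = 4210.0 × 2.1910 ≈ 9224.0 m/s.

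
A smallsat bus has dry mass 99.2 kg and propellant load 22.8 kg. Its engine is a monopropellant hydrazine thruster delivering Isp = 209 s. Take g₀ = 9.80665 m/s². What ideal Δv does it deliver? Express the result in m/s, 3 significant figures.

v_e = Isp · g₀ = 209 × 9.80665 = 2049.6 m/s.
m₀ = m_dry + m_prop = 99.2 + 22.8 = 122 kg.
Δv = v_e · ln(m₀/m_f) = 2049.6 × ln(1.23) = 2049.6 × 0.2069 ≈ 424.0 m/s.

Δv ≈ 424 m/s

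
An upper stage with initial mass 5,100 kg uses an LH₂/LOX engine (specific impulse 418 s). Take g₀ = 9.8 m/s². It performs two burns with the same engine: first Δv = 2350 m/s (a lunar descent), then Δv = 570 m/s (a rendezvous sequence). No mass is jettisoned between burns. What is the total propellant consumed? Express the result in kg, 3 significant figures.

v_e = Isp · g₀ = 418 × 9.8 = 4096.4 m/s.
After the first burn: m = 5100 × exp(−2350/4096.4) = 5100 × 0.56345 = 2,873.6 kg.
After the second burn: m = 2,873.6 × exp(−570/4096.4) = 2,873.6 × 0.87010 = 2,500.32 kg.
Total propellant = m₀ − m_final = 5100 − 2,500.32 = 2,599.68 kg.

total propellant consumed ≈ 2600 kg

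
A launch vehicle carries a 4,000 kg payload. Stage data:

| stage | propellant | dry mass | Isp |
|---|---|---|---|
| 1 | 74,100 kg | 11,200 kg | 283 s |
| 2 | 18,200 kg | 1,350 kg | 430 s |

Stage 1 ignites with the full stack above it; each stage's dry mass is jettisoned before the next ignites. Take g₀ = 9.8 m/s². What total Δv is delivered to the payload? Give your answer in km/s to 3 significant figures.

Ignition mass of stage 1 = 74,100+11,200 + 18,200+1,350 + 4,000 = 108,850 kg.
Stage 1: m₀ = 108,850 kg, m_f = 108,850 − 74,100 = 34,750 kg; Δv = 283×9.8×ln(3.132) = 2773.4×1.1418 ≈ 3167 m/s.
Stage 2: m₀ = 23,550 kg, m_f = 23,550 − 18,200 = 5,350 kg; Δv = 430×9.8×ln(4.402) = 4214.0×1.4820 ≈ 6245 m/s.
Total Δv = 3167 + 6245 = 9412 m/s.

Δv ≈ 9.41 km/s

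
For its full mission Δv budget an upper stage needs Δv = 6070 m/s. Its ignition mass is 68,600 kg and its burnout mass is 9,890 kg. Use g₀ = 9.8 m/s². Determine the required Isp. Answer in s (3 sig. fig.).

ln(m₀/m_f) = ln(68600/9890) = ln(6.936) = 1.9368.
By the Tsiolkovsky rocket equation, v_e = Δv / ln(m₀/m_f) = 6070 / 1.9368 = 3134.1 m/s.
Isp = v_e / g₀ = 3134.1 / 9.8 = 319.8 s.

Isp ≈ 320 s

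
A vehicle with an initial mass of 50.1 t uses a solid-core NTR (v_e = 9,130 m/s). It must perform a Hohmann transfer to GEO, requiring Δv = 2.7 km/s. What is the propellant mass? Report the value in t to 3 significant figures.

propellant mass ≈ 12.8 t

m₀/m_f = exp(Δv / v_e) = exp(2700 / 9130.0) = exp(0.2957) = 1.3441.
m_f = 50.1 / 1.3441 = 37.274 t, so propellant = m₀ − m_f = 50.1 − 37.274 = 12.826 t.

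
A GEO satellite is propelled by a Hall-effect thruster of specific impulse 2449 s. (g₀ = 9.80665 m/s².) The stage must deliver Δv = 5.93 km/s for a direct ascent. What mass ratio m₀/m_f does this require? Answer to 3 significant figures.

v_e = Isp · g₀ = 2449 × 9.80665 = 24016.5 m/s.
By the Tsiolkovsky rocket equation, m₀/m_f = exp(Δv / v_e) = exp(5930 / 24016.5) = exp(0.2469) = 1.2801.

mass ratio ≈ 1.28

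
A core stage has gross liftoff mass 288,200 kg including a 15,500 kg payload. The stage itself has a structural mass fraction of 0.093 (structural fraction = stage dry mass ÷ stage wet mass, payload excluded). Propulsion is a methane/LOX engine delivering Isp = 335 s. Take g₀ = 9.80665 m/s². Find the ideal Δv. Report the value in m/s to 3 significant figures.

Δv ≈ 6420 m/s

Stage wet mass = m₀ − payload = 288,200 − 15,500 = 272,700 kg.
Stage dry mass = ε × stage wet mass = 0.093 × 272,700 = 25,361.1 kg.
Burnout mass m_f = stage dry + payload = 25,361.1 + 15,500 = 40,861.1 kg.
v_e = Isp · g₀ = 335 × 9.80665 = 3285.2 m/s.
Rocket equation: Δv = v_e · ln(288,200/40,861.1) = 3285.2 × ln(7.053) = 3285.2 × 1.9535 ≈ 6418 m/s.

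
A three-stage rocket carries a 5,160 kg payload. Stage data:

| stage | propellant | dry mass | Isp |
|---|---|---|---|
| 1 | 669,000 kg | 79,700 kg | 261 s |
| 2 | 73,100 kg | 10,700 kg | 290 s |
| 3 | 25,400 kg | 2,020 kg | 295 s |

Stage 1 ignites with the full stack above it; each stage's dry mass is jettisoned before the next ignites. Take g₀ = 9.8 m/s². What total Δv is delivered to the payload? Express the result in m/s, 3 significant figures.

Δv ≈ 11000 m/s

Ignition mass of stage 1 = 669,000+79,700 + 73,100+10,700 + 25,400+2,020 + 5,160 = 865,080 kg.
Stage 1: m₀ = 865,080 kg, m_f = 865,080 − 669,000 = 196,080 kg; Δv = 261×9.8×ln(4.412) = 2557.8×1.4843 ≈ 3797 m/s.
Stage 2: m₀ = 116,380 kg, m_f = 116,380 − 73,100 = 43,280 kg; Δv = 290×9.8×ln(2.689) = 2842.0×0.9892 ≈ 2811 m/s.
Stage 3: m₀ = 32,580 kg, m_f = 32,580 − 25,400 = 7,180 kg; Δv = 295×9.8×ln(4.538) = 2891.0×1.5124 ≈ 4372 m/s.
Total Δv = 3797 + 2811 + 4372 = 10980 m/s.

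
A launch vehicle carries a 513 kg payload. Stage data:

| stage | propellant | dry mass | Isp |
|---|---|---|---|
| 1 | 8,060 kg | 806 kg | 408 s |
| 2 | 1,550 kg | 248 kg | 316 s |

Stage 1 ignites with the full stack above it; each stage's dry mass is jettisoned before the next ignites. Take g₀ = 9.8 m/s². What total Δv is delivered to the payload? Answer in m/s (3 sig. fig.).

Ignition mass of stage 1 = 8,060+806 + 1,550+248 + 513 = 11,177 kg.
Stage 1: m₀ = 11,177 kg, m_f = 11,177 − 8,060 = 3,117 kg; Δv = 408×9.8×ln(3.586) = 3998.4×1.2770 ≈ 5106 m/s.
Stage 2: m₀ = 2,311 kg, m_f = 2,311 − 1,550 = 761 kg; Δv = 316×9.8×ln(3.037) = 3096.8×1.1108 ≈ 3440 m/s.
Total Δv = 5106 + 3440 = 8546 m/s.

Δv ≈ 8550 m/s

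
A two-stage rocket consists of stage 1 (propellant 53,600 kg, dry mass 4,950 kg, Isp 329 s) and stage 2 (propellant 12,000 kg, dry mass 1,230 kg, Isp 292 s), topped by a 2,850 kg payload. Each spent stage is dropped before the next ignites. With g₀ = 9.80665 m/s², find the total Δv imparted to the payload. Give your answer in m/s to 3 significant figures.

Δv ≈ 8010 m/s

Ignition mass of stage 1 = 53,600+4,950 + 12,000+1,230 + 2,850 = 74,630 kg.
Stage 1: m₀ = 74,630 kg, m_f = 74,630 − 53,600 = 21,030 kg; Δv = 329×9.80665×ln(3.549) = 3226.4×1.2666 ≈ 4087 m/s.
Stage 2: m₀ = 16,080 kg, m_f = 16,080 − 12,000 = 4,080 kg; Δv = 292×9.80665×ln(3.941) = 2863.5×1.3715 ≈ 3927 m/s.
Total Δv = 4087 + 3927 = 8014 m/s.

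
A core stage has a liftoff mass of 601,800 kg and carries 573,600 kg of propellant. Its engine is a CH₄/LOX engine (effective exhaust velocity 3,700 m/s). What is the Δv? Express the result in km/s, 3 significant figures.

Δv ≈ 11.3 km/s

m_f = m₀ − m_prop = 601,800 − 573,600 = 28,200 kg.
Δv = v_e · ln(m₀/m_f) = 3700.0 × ln(21.34) = 3700.0 × 3.0606 ≈ 11324.2 m/s.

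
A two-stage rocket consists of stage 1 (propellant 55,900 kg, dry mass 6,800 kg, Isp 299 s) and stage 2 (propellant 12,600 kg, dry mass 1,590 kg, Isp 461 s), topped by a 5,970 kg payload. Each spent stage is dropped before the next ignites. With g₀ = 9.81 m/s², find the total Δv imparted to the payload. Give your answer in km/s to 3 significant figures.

Δv ≈ 7.73 km/s

Ignition mass of stage 1 = 55,900+6,800 + 12,600+1,590 + 5,970 = 82,860 kg.
Stage 1: m₀ = 82,860 kg, m_f = 82,860 − 55,900 = 26,960 kg; Δv = 299×9.81×ln(3.073) = 2933.2×1.1228 ≈ 3293 m/s.
Stage 2: m₀ = 20,160 kg, m_f = 20,160 − 12,600 = 7,560 kg; Δv = 461×9.81×ln(2.667) = 4522.4×0.9808 ≈ 4436 m/s.
Total Δv = 3293 + 4436 = 7729 m/s.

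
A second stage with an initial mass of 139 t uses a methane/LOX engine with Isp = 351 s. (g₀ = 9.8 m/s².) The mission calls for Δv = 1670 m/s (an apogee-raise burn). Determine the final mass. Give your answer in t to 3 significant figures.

v_e = Isp · g₀ = 351 × 9.8 = 3439.8 m/s.
By the Tsiolkovsky rocket equation, m₀/m_f = exp(Δv / v_e) = exp(1670 / 3439.8) = exp(0.4855) = 1.6250.
m_f = m₀ / 1.6250 = 139 / 1.6250 = 85.5385 t.

final mass ≈ 85.5 t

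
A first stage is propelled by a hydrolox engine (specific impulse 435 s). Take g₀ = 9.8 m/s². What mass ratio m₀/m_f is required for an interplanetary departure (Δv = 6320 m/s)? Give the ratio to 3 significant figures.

v_e = Isp · g₀ = 435 × 9.8 = 4263.0 m/s.
Using Δv = v_e ln(m₀/m_f): m₀/m_f = exp(Δv / v_e) = exp(6320 / 4263.0) = exp(1.4825) = 4.4040.

mass ratio ≈ 4.40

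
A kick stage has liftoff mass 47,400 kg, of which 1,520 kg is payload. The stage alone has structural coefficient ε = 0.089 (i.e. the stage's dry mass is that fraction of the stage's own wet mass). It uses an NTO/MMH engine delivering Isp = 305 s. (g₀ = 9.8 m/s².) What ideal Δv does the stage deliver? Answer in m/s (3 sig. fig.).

Stage wet mass = m₀ − payload = 47,400 − 1,520 = 45,880 kg.
Stage dry mass = ε × stage wet mass = 0.089 × 45,880 = 4,083.32 kg.
Burnout mass m_f = stage dry + payload = 4,083.32 + 1,520 = 5,603.32 kg.
v_e = Isp · g₀ = 305 × 9.8 = 2989.0 m/s.
By the Tsiolkovsky rocket equation, Δv = v_e · ln(47,400/5,603.32) = 2989.0 × ln(8.459) = 2989.0 × 2.1353 ≈ 6382 m/s.

Δv ≈ 6380 m/s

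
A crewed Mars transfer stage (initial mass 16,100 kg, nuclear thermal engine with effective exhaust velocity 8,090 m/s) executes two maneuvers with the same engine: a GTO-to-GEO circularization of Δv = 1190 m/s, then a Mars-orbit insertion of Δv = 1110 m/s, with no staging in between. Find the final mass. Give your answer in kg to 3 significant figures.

final mass ≈ 12100 kg

After the first burn: m = 16100 × exp(−1190/8090.0) = 16100 × 0.86321 = 13,897.7 kg.
After the second burn: m = 13,897.7 × exp(−1110/8090.0) = 13,897.7 × 0.87179 = 12,115.9 kg.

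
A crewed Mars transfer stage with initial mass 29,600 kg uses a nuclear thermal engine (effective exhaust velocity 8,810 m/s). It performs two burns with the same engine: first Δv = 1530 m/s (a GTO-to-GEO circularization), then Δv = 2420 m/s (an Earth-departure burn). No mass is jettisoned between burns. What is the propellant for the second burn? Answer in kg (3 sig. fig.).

After the first burn: m = 29600 × exp(−1530/8810.0) = 29600 × 0.84058 = 24,881.2 kg.
After the second burn: m = 24,881.2 × exp(−2420/8810.0) = 24,881.2 × 0.75981 = 18,905 kg.
Second-burn propellant = 24,881.2 − 18,905 = 5,976.2 kg.

propellant for the second burn ≈ 5980 kg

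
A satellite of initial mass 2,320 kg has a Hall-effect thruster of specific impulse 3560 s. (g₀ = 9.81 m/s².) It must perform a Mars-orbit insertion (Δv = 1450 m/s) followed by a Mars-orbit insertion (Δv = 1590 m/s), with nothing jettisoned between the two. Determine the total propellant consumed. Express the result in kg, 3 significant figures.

total propellant consumed ≈ 193 kg

v_e = Isp · g₀ = 3560 × 9.81 = 34923.6 m/s.
After the first burn: m = 2320 × exp(−1450/34923.6) = 2320 × 0.95933 = 2,225.65 kg.
After the second burn: m = 2,225.65 × exp(−1590/34923.6) = 2,225.65 × 0.95549 = 2,126.59 kg.
Total propellant = m₀ − m_final = 2320 − 2,126.59 = 193.41 kg.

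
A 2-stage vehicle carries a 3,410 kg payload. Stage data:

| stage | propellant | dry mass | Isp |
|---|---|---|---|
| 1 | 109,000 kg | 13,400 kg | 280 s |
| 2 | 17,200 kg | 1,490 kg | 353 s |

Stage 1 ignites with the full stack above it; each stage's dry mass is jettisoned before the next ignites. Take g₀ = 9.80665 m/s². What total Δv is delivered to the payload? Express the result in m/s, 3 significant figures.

Ignition mass of stage 1 = 109,000+13,400 + 17,200+1,490 + 3,410 = 144,500 kg.
Stage 1: m₀ = 144,500 kg, m_f = 144,500 − 109,000 = 35,500 kg; Δv = 280×9.80665×ln(4.07) = 2745.9×1.4037 ≈ 3854 m/s.
Stage 2: m₀ = 22,100 kg, m_f = 22,100 − 17,200 = 4,900 kg; Δv = 353×9.80665×ln(4.51) = 3461.7×1.5063 ≈ 5215 m/s.
Total Δv = 3854 + 5215 = 9069 m/s.

Δv ≈ 9070 m/s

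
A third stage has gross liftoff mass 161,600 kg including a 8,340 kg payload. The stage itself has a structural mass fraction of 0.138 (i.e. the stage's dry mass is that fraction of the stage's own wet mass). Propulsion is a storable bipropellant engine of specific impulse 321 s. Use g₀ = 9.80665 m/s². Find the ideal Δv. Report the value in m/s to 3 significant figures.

Δv ≈ 5350 m/s

Stage wet mass = m₀ − payload = 161,600 − 8,340 = 153,260 kg.
Stage dry mass = ε × stage wet mass = 0.138 × 153,260 = 21,149.9 kg.
Burnout mass m_f = stage dry + payload = 21,149.9 + 8,340 = 29,489.9 kg.
v_e = Isp · g₀ = 321 × 9.80665 = 3147.9 m/s.
Δv = v_e · ln(161,600/29,489.9) = 3147.9 × ln(5.48) = 3147.9 × 1.7011 ≈ 5355 m/s.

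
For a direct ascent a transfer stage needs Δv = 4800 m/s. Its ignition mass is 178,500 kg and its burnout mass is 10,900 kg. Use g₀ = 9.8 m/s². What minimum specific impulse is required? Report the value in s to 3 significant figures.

Isp ≈ 175 s

ln(m₀/m_f) = ln(178500/10900) = ln(16.38) = 2.7958.
By the Tsiolkovsky rocket equation, v_e = Δv / ln(m₀/m_f) = 4800 / 2.7958 = 1716.8 m/s.
Isp = v_e / g₀ = 1716.8 / 9.8 = 175.2 s.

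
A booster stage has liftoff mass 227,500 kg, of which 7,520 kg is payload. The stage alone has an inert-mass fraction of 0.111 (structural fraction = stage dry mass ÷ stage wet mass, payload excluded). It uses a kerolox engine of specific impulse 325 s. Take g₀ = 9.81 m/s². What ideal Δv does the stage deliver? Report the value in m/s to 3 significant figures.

Δv ≈ 6260 m/s

Stage wet mass = m₀ − payload = 227,500 − 7,520 = 219,980 kg.
Stage dry mass = ε × stage wet mass = 0.111 × 219,980 = 24,417.8 kg.
Burnout mass m_f = stage dry + payload = 24,417.8 + 7,520 = 31,937.8 kg.
v_e = Isp · g₀ = 325 × 9.81 = 3188.2 m/s.
Δv = v_e · ln(227,500/31,937.8) = 3188.2 × ln(7.123) = 3188.2 × 1.9634 ≈ 6260 m/s.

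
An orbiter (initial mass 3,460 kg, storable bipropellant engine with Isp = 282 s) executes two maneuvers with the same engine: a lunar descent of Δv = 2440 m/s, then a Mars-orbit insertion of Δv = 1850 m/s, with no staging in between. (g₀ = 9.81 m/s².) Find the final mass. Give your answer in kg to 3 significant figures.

final mass ≈ 734 kg

v_e = Isp · g₀ = 282 × 9.81 = 2766.4 m/s.
After the first burn: m = 3460 × exp(−2440/2766.4) = 3460 × 0.41395 = 1,432.27 kg.
After the second burn: m = 1,432.27 × exp(−1850/2766.4) = 1,432.27 × 0.51236 = 733.838 kg.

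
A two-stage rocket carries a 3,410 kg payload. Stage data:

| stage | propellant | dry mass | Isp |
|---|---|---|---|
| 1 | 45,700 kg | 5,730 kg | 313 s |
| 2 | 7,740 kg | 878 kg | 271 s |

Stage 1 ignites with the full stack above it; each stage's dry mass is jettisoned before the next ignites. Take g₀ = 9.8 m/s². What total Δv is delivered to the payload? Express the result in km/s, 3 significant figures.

Δv ≈ 6.65 km/s

Ignition mass of stage 1 = 45,700+5,730 + 7,740+878 + 3,410 = 63,458 kg.
Stage 1: m₀ = 63,458 kg, m_f = 63,458 − 45,700 = 17,758 kg; Δv = 313×9.8×ln(3.573) = 3067.4×1.2735 ≈ 3906 m/s.
Stage 2: m₀ = 12,028 kg, m_f = 12,028 − 7,740 = 4,288 kg; Δv = 271×9.8×ln(2.805) = 2655.8×1.0314 ≈ 2739 m/s.
Total Δv = 3906 + 2739 = 6645 m/s.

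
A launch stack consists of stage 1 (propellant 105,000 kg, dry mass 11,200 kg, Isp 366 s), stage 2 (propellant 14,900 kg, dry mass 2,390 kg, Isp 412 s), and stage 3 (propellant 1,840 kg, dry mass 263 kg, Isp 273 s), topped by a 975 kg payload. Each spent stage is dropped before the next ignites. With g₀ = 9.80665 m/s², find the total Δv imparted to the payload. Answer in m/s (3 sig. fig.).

Ignition mass of stage 1 = 105,000+11,200 + 14,900+2,390 + 1,840+263 + 975 = 136,568 kg.
Stage 1: m₀ = 136,568 kg, m_f = 136,568 − 105,000 = 31,568 kg; Δv = 366×9.80665×ln(4.326) = 3589.2×1.4647 ≈ 5257 m/s.
Stage 2: m₀ = 20,368 kg, m_f = 20,368 − 14,900 = 5,468 kg; Δv = 412×9.80665×ln(3.725) = 4040.3×1.3151 ≈ 5313 m/s.
Stage 3: m₀ = 3,078 kg, m_f = 3,078 − 1,840 = 1,238 kg; Δv = 273×9.80665×ln(2.486) = 2677.2×0.9108 ≈ 2438 m/s.
Total Δv = 5257 + 5313 + 2438 = 13008 m/s.

Δv ≈ 13000 m/s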